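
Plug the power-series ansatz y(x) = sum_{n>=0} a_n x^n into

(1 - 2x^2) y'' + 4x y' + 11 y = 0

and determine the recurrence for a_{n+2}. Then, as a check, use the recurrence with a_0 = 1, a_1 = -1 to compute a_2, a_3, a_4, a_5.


Substitute y = sum_n a_n x^n.
(1 - 2 x^2) y'' contributes (n+2)(n+1) a_{n+2} - 2 n(n-1) a_n at x^n.
4 x y'(x) contributes 4 n a_n at x^n.
11 y(x) contributes 11 a_n at x^n.
Matching x^n: (n+2)(n+1) a_{n+2} + (-2 n(n-1) + 4 n + 11) a_n = 0.
Thus a_{n+2} = (2 n(n-1) - 4 n - 11) / ((n+1)(n+2)) * a_n.

Check with a_0 = 1, a_1 = -1 (apply the recurrence for n = 0, 1, 2, 3): a_0 = 1, a_1 = -1, a_2 = -11/2, a_3 = 5/2, a_4 = 55/8, a_5 = -11/8.

a_(n+2) = (2 n(n-1) - 4 n - 11) / ((n+1)(n+2)) * a_n; check: a_0 = 1, a_1 = -1, a_2 = -11/2, a_3 = 5/2, a_4 = 55/8, a_5 = -11/8


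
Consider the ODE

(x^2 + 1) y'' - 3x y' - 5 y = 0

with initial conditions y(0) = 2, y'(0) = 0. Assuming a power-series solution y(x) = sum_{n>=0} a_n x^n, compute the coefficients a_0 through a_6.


Ansatz: y(x) = sum_{n>=0} a_n x^n, so y'(x) = sum_{n>=1} n a_n x^(n-1) and y''(x) = sum_{n>=2} n(n-1) a_n x^(n-2).
Substitute into P(x) y'' + Q(x) y' + R(x) y = 0 with P(x) = x^2 + 1, Q(x) = -3x, R(x) = -5, and match powers of x.
Initial conditions: a_0 = 2, a_1 = 0.
Setting the coefficient of each power of x to zero and solving order by order (substituting the coefficients already found):
  x^0: 2 a_2 - 5 a_0 = 0  ->  2 a_2 = 5 a_0 = 10  ->  a_2 = 5
  x^1: 6 a_3 - 8 a_1 = 0  ->  6 a_3 = 8 a_1 = 0  ->  a_3 = 0
  x^2: 12 a_4 - 9 a_2 = 0  ->  12 a_4 = 9 a_2 = 45  ->  a_4 = 15/4
  x^3: 20 a_5 - 8 a_3 = 0  ->  20 a_5 = 8 a_3 = 0  ->  a_5 = 0
  x^4: 30 a_6 - 5 a_4 = 0  ->  30 a_6 = 5 a_4 = 75/4  ->  a_6 = 5/8
Truncated series: y(x) = 2 + 5 x^2 + (15/4) x^4 + (5/8) x^6 + O(x^7).

a_0 = 2; a_1 = 0; a_2 = 5; a_3 = 0; a_4 = 15/4; a_5 = 0; a_6 = 5/8


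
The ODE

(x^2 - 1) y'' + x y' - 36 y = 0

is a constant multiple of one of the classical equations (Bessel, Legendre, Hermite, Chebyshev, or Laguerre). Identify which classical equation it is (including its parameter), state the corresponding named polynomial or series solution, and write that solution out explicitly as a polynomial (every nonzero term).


All three coefficients share the factor -1; dividing through by -1 gives  (1 - x^2) y'' - x y' + 36 y = 0.
This matches the Chebyshev equation (1 - x^2) y'' - x y' + n^2 y = 0 (note the -x y' term, not -2x y') with n^2 = 36, so n = 6; the polynomial solution is T_6(x).
With y = sum_k a_k x^k, matching x^k gives (k+2)(k+1) a_{k+2} = (k^2 - n^2) a_k = (k - 6)(k + 6) a_k. The right side vanishes at k = 6, so the series with the parity of 6 terminates at degree 6.
Standard normalization: leading coefficient of T_n is 2^(n-1), so a_6 = 2^5 = 32. Work downward with a_k = (k+1)(k+2) a_{k+2} / ((k - 6)(k + 6)):
  a_4 = (5)(6)(32) / ((4 - 6)(4 + 6)) = 960/(-20) = -48
  a_2 = (3)(4)(-48) / ((2 - 6)(2 + 6)) = -576/(-32) = 18
  a_0 = (1)(2)(18) / ((0 - 6)(0 + 6)) = 36/(-36) = -1
Hence T_6(x) = 32 x^6 - 48 x^4 + 18 x^2 - 1.

T_6(x); series = 32 x^6 - 48 x^4 + 18 x^2 - 1


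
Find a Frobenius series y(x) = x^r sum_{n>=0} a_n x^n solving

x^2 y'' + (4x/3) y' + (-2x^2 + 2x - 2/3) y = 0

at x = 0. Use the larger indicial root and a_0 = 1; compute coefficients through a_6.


Write in Frobenius form y'' + (p(x)/x) y' + (q(x)/x^2) y = 0:
  p(x) = 4/3,  q(x) = -2x^2 + 2x - 2/3.
Indicial equation: r(r-1) + (4/3) r + (-2/3) = 0 -> roots r_1 = 2/3, r_2 = -1.
Take r = r_1 = 2/3. Let y(x) = x^r sum_{n>=0} a_n x^n with a_0 = 1.
Substitute y = x^r sum a_n x^n and match x^{r+n}. The recurrence is
  D(n) a_n + 2 a_{n-1} - 2 a_{n-2} = 0,  where D(n) = (r+n)(r+n-1) + (4/3)(r+n) + (-2/3).
  a_n = [-2 a_{n-1} + 2 a_{n-2}] / D(n).
Since the indicial polynomial factors as (r - r_1)(r - r_2), D(n) = (r_1 + n - r_1)(r_1 + n - r_2) = n(n + 5/3).
Evaluating step by step (a_0 = 1):
  n = 1: D(1) = 1(1 + 5/3) = 8/3; numerator = -2(1) = -2; a_1 = (-2)/(8/3) = -3/4
  n = 2: D(2) = 2(2 + 5/3) = 22/3; numerator = -2(-3/4) + 2(1) = 7/2; a_2 = (7/2)/(22/3) = 21/44
  n = 3: D(3) = 3(3 + 5/3) = 14; numerator = -2(21/44) + 2(-3/4) = -27/11; a_3 = (-27/11)/(14) = -27/154
  n = 4: D(4) = 4(4 + 5/3) = 68/3; numerator = -2(-27/154) + 2(21/44) = 201/154; a_4 = (201/154)/(68/3) = 603/10472
  n = 5: D(5) = 5(5 + 5/3) = 100/3; numerator = -2(603/10472) + 2(-27/154) = -2439/5236; a_5 = (-2439/5236)/(100/3) = -7317/523600
  n = 6: D(6) = 6(6 + 5/3) = 46; numerator = -2(-7317/523600) + 2(603/10472) = 37467/261800; a_6 = (37467/261800)/(46) = 1629/523600

r = 2/3; a_0 = 1; a_1 = -3/4; a_2 = 21/44; a_3 = -27/154; a_4 = 603/10472; a_5 = -7317/523600; a_6 = 1629/523600


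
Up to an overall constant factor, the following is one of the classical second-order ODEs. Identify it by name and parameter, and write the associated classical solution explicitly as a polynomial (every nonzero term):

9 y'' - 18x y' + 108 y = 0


All three coefficients share the factor 9; dividing through by 9 gives  y'' - 2x y' + 12 y = 0.
This matches the Hermite equation y'' - 2x y' + 2n y = 0 with 2n = 12, so n = 6; the polynomial solution is H_6(x).
With y = sum_k a_k x^k, matching x^k gives (k+2)(k+1) a_{k+2} = 2(k - n) a_k = 2(k - 6) a_k. The right side vanishes at k = 6, so the series with the parity of 6 terminates at degree 6.
Standard normalization: leading coefficient of H_n is 2^n, so a_6 = 2^6 = 64. Work downward with a_k = (k+1)(k+2) a_{k+2} / (2(k - n)):
  a_4 = (5)(6)(64) / (2(4 - 6)) = 1920/(-4) = -480
  a_2 = (3)(4)(-480) / (2(2 - 6)) = -5760/(-8) = 720
  a_0 = (1)(2)(720) / (2(0 - 6)) = 1440/(-12) = -120
Hence H_6(x) = 64 x^6 - 480 x^4 + 720 x^2 - 120.

H_6(x); series = 64 x^6 - 480 x^4 + 720 x^2 - 120


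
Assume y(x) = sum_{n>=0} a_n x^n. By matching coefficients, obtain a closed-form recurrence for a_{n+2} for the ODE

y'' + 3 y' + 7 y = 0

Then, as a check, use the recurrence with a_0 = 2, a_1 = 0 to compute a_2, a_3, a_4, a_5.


Substitute y = sum_n a_n x^n.
y''(x) has coefficient (n+2)(n+1) a_{n+2} at x^n;
3 y'(x) has coefficient 3 (n+1) a_{n+1} at x^n;
7 y(x) has coefficient 7 a_n at x^n.
Matching x^n: (n+2)(n+1) a_{n+2} + 3 (n+1) a_{n+1} + 7 a_n = 0.
Thus a_{n+2} = [-3 (n+1) a_{n+1} - 7 a_n] / ((n+1)(n+2)).

Check with a_0 = 2, a_1 = 0 (apply the recurrence for n = 0, 1, 2, 3): a_0 = 2, a_1 = 0, a_2 = -7, a_3 = 7, a_4 = -7/6, a_5 = -7/4.

a_(n+2) = [-3 (n+1) a_(n+1) - 7 a_n] / ((n+1)(n+2)); check: a_0 = 2, a_1 = 0, a_2 = -7, a_3 = 7, a_4 = -7/6, a_5 = -7/4


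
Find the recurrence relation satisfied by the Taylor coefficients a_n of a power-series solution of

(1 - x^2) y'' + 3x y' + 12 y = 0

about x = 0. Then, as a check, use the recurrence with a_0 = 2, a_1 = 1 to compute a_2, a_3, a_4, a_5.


Substitute y = sum_n a_n x^n.
(1 - 1 x^2) y'' contributes (n+2)(n+1) a_{n+2} - n(n-1) a_n at x^n.
3 x y'(x) contributes 3 n a_n at x^n.
12 y(x) contributes 12 a_n at x^n.
Matching x^n: (n+2)(n+1) a_{n+2} + (-n(n-1) + 3 n + 12) a_n = 0.
Thus a_{n+2} = (n(n-1) - 3 n - 12) / ((n+1)(n+2)) * a_n.

Check with a_0 = 2, a_1 = 1 (apply the recurrence for n = 0, 1, 2, 3): a_0 = 2, a_1 = 1, a_2 = -12, a_3 = -5/2, a_4 = 16, a_5 = 15/8.

a_(n+2) = (n(n-1) - 3 n - 12) / ((n+1)(n+2)) * a_n; check: a_0 = 2, a_1 = 1, a_2 = -12, a_3 = -5/2, a_4 = 16, a_5 = 15/8


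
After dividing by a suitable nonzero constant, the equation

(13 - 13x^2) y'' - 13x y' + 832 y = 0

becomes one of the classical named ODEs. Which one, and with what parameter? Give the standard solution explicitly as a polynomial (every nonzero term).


All three coefficients share the factor 13; dividing through by 13 gives  (1 - x^2) y'' - x y' + 64 y = 0.
This matches the Chebyshev equation (1 - x^2) y'' - x y' + n^2 y = 0 (note the -x y' term, not -2x y') with n^2 = 64, so n = 8; the polynomial solution is T_8(x).
With y = sum_k a_k x^k, matching x^k gives (k+2)(k+1) a_{k+2} = (k^2 - n^2) a_k = (k - 8)(k + 8) a_k. The right side vanishes at k = 8, so the series with the parity of 8 terminates at degree 8.
Standard normalization: leading coefficient of T_n is 2^(n-1), so a_8 = 2^7 = 128. Work downward with a_k = (k+1)(k+2) a_{k+2} / ((k - 8)(k + 8)):
  a_6 = (7)(8)(128) / ((6 - 8)(6 + 8)) = 7168/(-28) = -256
  a_4 = (5)(6)(-256) / ((4 - 8)(4 + 8)) = -7680/(-48) = 160
  a_2 = (3)(4)(160) / ((2 - 8)(2 + 8)) = 1920/(-60) = -32
  a_0 = (1)(2)(-32) / ((0 - 8)(0 + 8)) = -64/(-64) = 1
Hence T_8(x) = 128 x^8 - 256 x^6 + 160 x^4 - 32 x^2 + 1.

T_8(x); series = 128 x^8 - 256 x^6 + 160 x^4 - 32 x^2 + 1


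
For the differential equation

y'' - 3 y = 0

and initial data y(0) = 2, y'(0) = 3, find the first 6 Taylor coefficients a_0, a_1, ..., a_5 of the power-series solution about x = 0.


Ansatz: y(x) = sum_{n>=0} a_n x^n, so y'(x) = sum_{n>=1} n a_n x^(n-1) and y''(x) = sum_{n>=2} n(n-1) a_n x^(n-2).
Substitute into P(x) y'' + Q(x) y' + R(x) y = 0 with P(x) = 1, Q(x) = 0, R(x) = -3, and match powers of x.
Initial conditions: a_0 = 2, a_1 = 3.
Setting the coefficient of each power of x to zero and solving order by order (substituting the coefficients already found):
  x^0: 2 a_2 - 3 a_0 = 0  ->  2 a_2 = 3 a_0 = 6  ->  a_2 = 3
  x^1: 6 a_3 - 3 a_1 = 0  ->  6 a_3 = 3 a_1 = 9  ->  a_3 = 3/2
  x^2: 12 a_4 - 3 a_2 = 0  ->  12 a_4 = 3 a_2 = 9  ->  a_4 = 3/4
  x^3: 20 a_5 - 3 a_3 = 0  ->  20 a_5 = 3 a_3 = 9/2  ->  a_5 = 9/40
Truncated series: y(x) = 2 + 3 x + 3 x^2 + (3/2) x^3 + (3/4) x^4 + (9/40) x^5 + O(x^6).

a_0 = 2; a_1 = 3; a_2 = 3; a_3 = 3/2; a_4 = 3/4; a_5 = 9/40


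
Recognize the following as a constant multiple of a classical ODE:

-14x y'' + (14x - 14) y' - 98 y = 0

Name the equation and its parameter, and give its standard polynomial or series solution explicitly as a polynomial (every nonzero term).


All three coefficients share the factor -14; dividing through by -14 gives  x y'' + (1 - x) y' + 7 y = 0.
This matches the Laguerre equation x y'' + (1 - x) y' + n y = 0 with n = 7; the polynomial solution is L_7(x).
With y = sum_k a_k x^k, matching x^k gives (k+1)k a_{k+1} + (k+1) a_{k+1} - k a_k + n a_k = 0, i.e. (k+1)^2 a_{k+1} = (k - n) a_k = (k - 7) a_k. The right side vanishes at k = 7, so the series terminates at degree 7.
Standard normalization L_n(0) = 1 gives a_0 = 1. Work upward with a_{k+1} = (k - 7) a_k / (k+1)^2:
  a_1 = (0 - 7)(1) / 1^2 = -7/1 = -7
  a_2 = (1 - 7)(-7) / 2^2 = 42/4 = 21/2
  a_3 = (2 - 7)(21/2) / 3^2 = (-105/2)/9 = -35/6
  a_4 = (3 - 7)(-35/6) / 4^2 = (70/3)/16 = 35/24
  a_5 = (4 - 7)(35/24) / 5^2 = (-35/8)/25 = -7/40
  a_6 = (5 - 7)(-7/40) / 6^2 = (7/20)/36 = 7/720
  a_7 = (6 - 7)(7/720) / 7^2 = (-7/720)/49 = -1/5040
Hence L_7(x) = -x^7/5040 + 7 x^6/720 - 7 x^5/40 + 35 x^4/24 - 35 x^3/6 + 21 x^2/2 - 7 x + 1.

L_7(x); series = -x^7/5040 + 7 x^6/720 - 7 x^5/40 + 35 x^4/24 - 35 x^3/6 + 21 x^2/2 - 7 x + 1


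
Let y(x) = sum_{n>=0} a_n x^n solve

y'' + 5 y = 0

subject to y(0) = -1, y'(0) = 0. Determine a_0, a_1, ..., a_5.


Ansatz: y(x) = sum_{n>=0} a_n x^n, so y'(x) = sum_{n>=1} n a_n x^(n-1) and y''(x) = sum_{n>=2} n(n-1) a_n x^(n-2).
Substitute into P(x) y'' + Q(x) y' + R(x) y = 0 with P(x) = 1, Q(x) = 0, R(x) = 5, and match powers of x.
Initial conditions: a_0 = -1, a_1 = 0.
Setting the coefficient of each power of x to zero and solving order by order (substituting the coefficients already found):
  x^0: 2 a_2 + 5 a_0 = 0  ->  2 a_2 = -5 a_0 = 5  ->  a_2 = 5/2
  x^1: 6 a_3 + 5 a_1 = 0  ->  6 a_3 = -5 a_1 = 0  ->  a_3 = 0
  x^2: 12 a_4 + 5 a_2 = 0  ->  12 a_4 = -5 a_2 = -25/2  ->  a_4 = -25/24
  x^3: 20 a_5 + 5 a_3 = 0  ->  20 a_5 = -5 a_3 = 0  ->  a_5 = 0
Truncated series: y(x) = -1 + (5/2) x^2 - (25/24) x^4 + O(x^6).

a_0 = -1; a_1 = 0; a_2 = 5/2; a_3 = 0; a_4 = -25/24; a_5 = 0


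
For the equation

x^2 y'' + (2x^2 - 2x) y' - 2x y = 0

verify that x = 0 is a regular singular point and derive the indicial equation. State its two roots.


Divide by x^2 to reach normal form y'' + P_1(x) y' + P_2(x) y = 0 with P_1(x) = 2 - 2/x and P_2(x) = -2/x.
x = 0 is a singular point because the y'-coefficient 2 - 2/x has a pole at x = 0 and the y-coefficient -2/x has a pole at x = 0.
It is a regular singular point because x P_1(x) = p(x) = 2x - 2 and x^2 P_2(x) = q(x) = -2x are polynomials, hence analytic at x = 0.
p(0) = -2,  q(0) = 0.
Indicial equation: r(r-1) + p(0) r + q(0) = 0, i.e. r^2 + (p(0) - 1) r + q(0) = 0, i.e. r^2 - 3 r = 0.
Discriminant: (-3)^2 - 4(0) = 9, so r = (3 ± 3)/2.
Solving: r_1 = 3, r_2 = 0.

indicial: r^2 - 3 r = 0; roots r_1 = 3, r_2 = 0


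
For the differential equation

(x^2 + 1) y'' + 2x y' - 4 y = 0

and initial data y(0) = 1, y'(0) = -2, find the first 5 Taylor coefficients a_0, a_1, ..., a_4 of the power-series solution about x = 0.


Ansatz: y(x) = sum_{n>=0} a_n x^n, so y'(x) = sum_{n>=1} n a_n x^(n-1) and y''(x) = sum_{n>=2} n(n-1) a_n x^(n-2).
Substitute into P(x) y'' + Q(x) y' + R(x) y = 0 with P(x) = x^2 + 1, Q(x) = 2x, R(x) = -4, and match powers of x.
Initial conditions: a_0 = 1, a_1 = -2.
Setting the coefficient of each power of x to zero and solving order by order (substituting the coefficients already found):
  x^0: 2 a_2 - 4 a_0 = 0  ->  2 a_2 = 4 a_0 = 4  ->  a_2 = 2
  x^1: 6 a_3 - 2 a_1 = 0  ->  6 a_3 = 2 a_1 = -4  ->  a_3 = -2/3
  x^2: 12 a_4 + 2 a_2 = 0  ->  12 a_4 = -2 a_2 = -4  ->  a_4 = -1/3
Truncated series: y(x) = 1 - 2 x + 2 x^2 - (2/3) x^3 - (1/3) x^4 + O(x^5).

a_0 = 1; a_1 = -2; a_2 = 2; a_3 = -2/3; a_4 = -1/3


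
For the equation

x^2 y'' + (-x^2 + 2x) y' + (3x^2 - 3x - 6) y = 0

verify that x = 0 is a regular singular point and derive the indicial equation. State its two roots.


Divide by x^2 to reach normal form y'' + P_1(x) y' + P_2(x) y = 0 with P_1(x) = -1 + 2/x and P_2(x) = 3 - 3/x - 6/x^2.
x = 0 is a singular point because the y'-coefficient -1 + 2/x has a pole at x = 0 and the y-coefficient 3 - 3/x - 6/x^2 has a pole at x = 0.
It is a regular singular point because x P_1(x) = p(x) = 2 - x and x^2 P_2(x) = q(x) = 3x^2 - 3x - 6 are polynomials, hence analytic at x = 0.
p(0) = 2,  q(0) = -6.
Indicial equation: r(r-1) + p(0) r + q(0) = 0, i.e. r^2 + (p(0) - 1) r + q(0) = 0, i.e. r^2 + 1 r - 6 = 0.
Discriminant: (1)^2 - 4(-6) = 25, so r = (-1 ± 5)/2.
Solving: r_1 = 2, r_2 = -3.

indicial: r^2 + 1 r - 6 = 0; roots r_1 = 2, r_2 = -3


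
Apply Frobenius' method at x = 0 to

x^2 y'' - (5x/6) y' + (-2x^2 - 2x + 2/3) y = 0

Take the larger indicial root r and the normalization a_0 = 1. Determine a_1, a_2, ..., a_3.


Write in Frobenius form y'' + (p(x)/x) y' + (q(x)/x^2) y = 0:
  p(x) = -5/6,  q(x) = -2x^2 - 2x + 2/3.
Indicial equation: r(r-1) + (-5/6) r + (2/3) = 0 -> roots r_1 = 4/3, r_2 = 1/2.
Take r = r_1 = 4/3. Let y(x) = x^r sum_{n>=0} a_n x^n with a_0 = 1.
Substitute y = x^r sum a_n x^n and match x^{r+n}. The recurrence is
  D(n) a_n - 2 a_{n-1} - 2 a_{n-2} = 0,  where D(n) = (r+n)(r+n-1) + (-5/6)(r+n) + (2/3).
  a_n = [2 a_{n-1} + 2 a_{n-2}] / D(n).
Since the indicial polynomial factors as (r - r_1)(r - r_2), D(n) = (r_1 + n - r_1)(r_1 + n - r_2) = n(n + 5/6).
Evaluating step by step (a_0 = 1):
  n = 1: D(1) = 1(1 + 5/6) = 11/6; numerator = 2(1) = 2; a_1 = (2)/(11/6) = 12/11
  n = 2: D(2) = 2(2 + 5/6) = 17/3; numerator = 2(12/11) + 2(1) = 46/11; a_2 = (46/11)/(17/3) = 138/187
  n = 3: D(3) = 3(3 + 5/6) = 23/2; numerator = 2(138/187) + 2(12/11) = 684/187; a_3 = (684/187)/(23/2) = 1368/4301

r = 4/3; a_0 = 1; a_1 = 12/11; a_2 = 138/187; a_3 = 1368/4301


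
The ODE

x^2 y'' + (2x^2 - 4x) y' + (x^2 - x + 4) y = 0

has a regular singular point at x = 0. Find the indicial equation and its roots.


Divide by x^2 to reach normal form y'' + P_1(x) y' + P_2(x) y = 0 with P_1(x) = 2 - 4/x and P_2(x) = 1 - 1/x + 4/x^2.
x = 0 is a singular point because the y'-coefficient 2 - 4/x has a pole at x = 0 and the y-coefficient 1 - 1/x + 4/x^2 has a pole at x = 0.
It is a regular singular point because x P_1(x) = p(x) = 2x - 4 and x^2 P_2(x) = q(x) = x^2 - x + 4 are polynomials, hence analytic at x = 0.
p(0) = -4,  q(0) = 4.
Indicial equation: r(r-1) + p(0) r + q(0) = 0, i.e. r^2 + (p(0) - 1) r + q(0) = 0, i.e. r^2 - 5 r + 4 = 0.
Discriminant: (-5)^2 - 4(4) = 9, so r = (5 ± 3)/2.
Solving: r_1 = 4, r_2 = 1.

indicial: r^2 - 5 r + 4 = 0; roots r_1 = 4, r_2 = 1


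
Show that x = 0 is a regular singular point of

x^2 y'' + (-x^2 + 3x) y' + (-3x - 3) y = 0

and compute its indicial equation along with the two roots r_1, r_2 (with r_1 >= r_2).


Divide by x^2 to reach normal form y'' + P_1(x) y' + P_2(x) y = 0 with P_1(x) = -1 + 3/x and P_2(x) = -3/x - 3/x^2.
x = 0 is a singular point because the y'-coefficient -1 + 3/x has a pole at x = 0 and the y-coefficient -3/x - 3/x^2 has a pole at x = 0.
It is a regular singular point because x P_1(x) = p(x) = 3 - x and x^2 P_2(x) = q(x) = -3x - 3 are polynomials, hence analytic at x = 0.
p(0) = 3,  q(0) = -3.
Indicial equation: r(r-1) + p(0) r + q(0) = 0, i.e. r^2 + (p(0) - 1) r + q(0) = 0, i.e. r^2 + 2 r - 3 = 0.
Discriminant: (2)^2 - 4(-3) = 16, so r = (-2 ± 4)/2.
Solving: r_1 = 1, r_2 = -3.

indicial: r^2 + 2 r - 3 = 0; roots r_1 = 1, r_2 = -3


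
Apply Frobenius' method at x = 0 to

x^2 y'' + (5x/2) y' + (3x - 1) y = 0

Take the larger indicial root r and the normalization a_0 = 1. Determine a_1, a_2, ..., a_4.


Write in Frobenius form y'' + (p(x)/x) y' + (q(x)/x^2) y = 0:
  p(x) = 5/2,  q(x) = 3x - 1.
Indicial equation: r(r-1) + (5/2) r + (-1) = 0 -> roots r_1 = 1/2, r_2 = -2.
Take r = r_1 = 1/2. Let y(x) = x^r sum_{n>=0} a_n x^n with a_0 = 1.
Substitute y = x^r sum a_n x^n and match x^{r+n}. The recurrence is
  D(n) a_n + 3 a_{n-1} = 0,  where D(n) = (r+n)(r+n-1) + (5/2)(r+n) + (-1).
  a_n = -3 / D(n) * a_{n-1}.
Since the indicial polynomial factors as (r - r_1)(r - r_2), D(n) = (r_1 + n - r_1)(r_1 + n - r_2) = n(n + 5/2).
Evaluating step by step (a_0 = 1):
  n = 1: D(1) = 1(1 + 5/2) = 7/2; numerator = -3(1) = -3; a_1 = (-3)/(7/2) = -6/7
  n = 2: D(2) = 2(2 + 5/2) = 9; numerator = -3(-6/7) = 18/7; a_2 = (18/7)/(9) = 2/7
  n = 3: D(3) = 3(3 + 5/2) = 33/2; numerator = -3(2/7) = -6/7; a_3 = (-6/7)/(33/2) = -4/77
  n = 4: D(4) = 4(4 + 5/2) = 26; numerator = -3(-4/77) = 12/77; a_4 = (12/77)/(26) = 6/1001

r = 1/2; a_0 = 1; a_1 = -6/7; a_2 = 2/7; a_3 = -4/77; a_4 = 6/1001


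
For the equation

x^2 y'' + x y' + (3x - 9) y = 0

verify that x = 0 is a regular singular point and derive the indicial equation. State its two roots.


Divide by x^2 to reach normal form y'' + P_1(x) y' + P_2(x) y = 0 with P_1(x) = 1/x and P_2(x) = 3/x - 9/x^2.
x = 0 is a singular point because the y'-coefficient 1/x has a pole at x = 0 and the y-coefficient 3/x - 9/x^2 has a pole at x = 0.
It is a regular singular point because x P_1(x) = p(x) = 1 and x^2 P_2(x) = q(x) = 3x - 9 are polynomials, hence analytic at x = 0.
p(0) = 1,  q(0) = -9.
Indicial equation: r(r-1) + p(0) r + q(0) = 0, i.e. r^2 + (p(0) - 1) r + q(0) = 0, i.e. r^2 - 9 = 0.
Discriminant: (0)^2 - 4(-9) = 36, so r = (0 ± 6)/2.
Solving: r_1 = 3, r_2 = -3.

indicial: r^2 - 9 = 0; roots r_1 = 3, r_2 = -3


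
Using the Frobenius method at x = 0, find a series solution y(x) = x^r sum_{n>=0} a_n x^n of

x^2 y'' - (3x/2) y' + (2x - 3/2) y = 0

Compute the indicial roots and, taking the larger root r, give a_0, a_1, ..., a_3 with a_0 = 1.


Write in Frobenius form y'' + (p(x)/x) y' + (q(x)/x^2) y = 0:
  p(x) = -3/2,  q(x) = 2x - 3/2.
Indicial equation: r(r-1) + (-3/2) r + (-3/2) = 0 -> roots r_1 = 3, r_2 = -1/2.
Take r = r_1 = 3. Let y(x) = x^r sum_{n>=0} a_n x^n with a_0 = 1.
Substitute y = x^r sum a_n x^n and match x^{r+n}. The recurrence is
  D(n) a_n + 2 a_{n-1} = 0,  where D(n) = (r+n)(r+n-1) + (-3/2)(r+n) + (-3/2).
  a_n = -2 / D(n) * a_{n-1}.
Since the indicial polynomial factors as (r - r_1)(r - r_2), D(n) = (r_1 + n - r_1)(r_1 + n - r_2) = n(n + 7/2).
Evaluating step by step (a_0 = 1):
  n = 1: D(1) = 1(1 + 7/2) = 9/2; numerator = -2(1) = -2; a_1 = (-2)/(9/2) = -4/9
  n = 2: D(2) = 2(2 + 7/2) = 11; numerator = -2(-4/9) = 8/9; a_2 = (8/9)/(11) = 8/99
  n = 3: D(3) = 3(3 + 7/2) = 39/2; numerator = -2(8/99) = -16/99; a_3 = (-16/99)/(39/2) = -32/3861

r = 3; a_0 = 1; a_1 = -4/9; a_2 = 8/99; a_3 = -32/3861


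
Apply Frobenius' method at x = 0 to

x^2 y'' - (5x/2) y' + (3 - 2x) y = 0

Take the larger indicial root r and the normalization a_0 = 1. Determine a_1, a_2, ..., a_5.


Write in Frobenius form y'' + (p(x)/x) y' + (q(x)/x^2) y = 0:
  p(x) = -5/2,  q(x) = 3 - 2x.
Indicial equation: r(r-1) + (-5/2) r + (3) = 0 -> roots r_1 = 2, r_2 = 3/2.
Take r = r_1 = 2. Let y(x) = x^r sum_{n>=0} a_n x^n with a_0 = 1.
Substitute y = x^r sum a_n x^n and match x^{r+n}. The recurrence is
  D(n) a_n - 2 a_{n-1} = 0,  where D(n) = (r+n)(r+n-1) + (-5/2)(r+n) + (3).
  a_n = 2 / D(n) * a_{n-1}.
Since the indicial polynomial factors as (r - r_1)(r - r_2), D(n) = (r_1 + n - r_1)(r_1 + n - r_2) = n(n + 1/2).
Evaluating step by step (a_0 = 1):
  n = 1: D(1) = 1(1 + 1/2) = 3/2; numerator = 2(1) = 2; a_1 = (2)/(3/2) = 4/3
  n = 2: D(2) = 2(2 + 1/2) = 5; numerator = 2(4/3) = 8/3; a_2 = (8/3)/(5) = 8/15
  n = 3: D(3) = 3(3 + 1/2) = 21/2; numerator = 2(8/15) = 16/15; a_3 = (16/15)/(21/2) = 32/315
  n = 4: D(4) = 4(4 + 1/2) = 18; numerator = 2(32/315) = 64/315; a_4 = (64/315)/(18) = 32/2835
  n = 5: D(5) = 5(5 + 1/2) = 55/2; numerator = 2(32/2835) = 64/2835; a_5 = (64/2835)/(55/2) = 128/155925

r = 2; a_0 = 1; a_1 = 4/3; a_2 = 8/15; a_3 = 32/315; a_4 = 32/2835; a_5 = 128/155925


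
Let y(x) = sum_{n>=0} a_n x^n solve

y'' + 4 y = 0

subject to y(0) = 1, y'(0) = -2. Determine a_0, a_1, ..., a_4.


Ansatz: y(x) = sum_{n>=0} a_n x^n, so y'(x) = sum_{n>=1} n a_n x^(n-1) and y''(x) = sum_{n>=2} n(n-1) a_n x^(n-2).
Substitute into P(x) y'' + Q(x) y' + R(x) y = 0 with P(x) = 1, Q(x) = 0, R(x) = 4, and match powers of x.
Initial conditions: a_0 = 1, a_1 = -2.
Setting the coefficient of each power of x to zero and solving order by order (substituting the coefficients already found):
  x^0: 2 a_2 + 4 a_0 = 0  ->  2 a_2 = -4 a_0 = -4  ->  a_2 = -2
  x^1: 6 a_3 + 4 a_1 = 0  ->  6 a_3 = -4 a_1 = 8  ->  a_3 = 4/3
  x^2: 12 a_4 + 4 a_2 = 0  ->  12 a_4 = -4 a_2 = 8  ->  a_4 = 2/3
Truncated series: y(x) = 1 - 2 x - 2 x^2 + (4/3) x^3 + (2/3) x^4 + O(x^5).

a_0 = 1; a_1 = -2; a_2 = -2; a_3 = 4/3; a_4 = 2/3


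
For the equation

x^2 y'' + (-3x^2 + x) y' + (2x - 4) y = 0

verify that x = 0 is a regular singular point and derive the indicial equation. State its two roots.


Divide by x^2 to reach normal form y'' + P_1(x) y' + P_2(x) y = 0 with P_1(x) = -3 + 1/x and P_2(x) = 2/x - 4/x^2.
x = 0 is a singular point because the y'-coefficient -3 + 1/x has a pole at x = 0 and the y-coefficient 2/x - 4/x^2 has a pole at x = 0.
It is a regular singular point because x P_1(x) = p(x) = 1 - 3x and x^2 P_2(x) = q(x) = 2x - 4 are polynomials, hence analytic at x = 0.
p(0) = 1,  q(0) = -4.
Indicial equation: r(r-1) + p(0) r + q(0) = 0, i.e. r^2 + (p(0) - 1) r + q(0) = 0, i.e. r^2 - 4 = 0.
Discriminant: (0)^2 - 4(-4) = 16, so r = (0 ± 4)/2.
Solving: r_1 = 2, r_2 = -2.

indicial: r^2 - 4 = 0; roots r_1 = 2, r_2 = -2


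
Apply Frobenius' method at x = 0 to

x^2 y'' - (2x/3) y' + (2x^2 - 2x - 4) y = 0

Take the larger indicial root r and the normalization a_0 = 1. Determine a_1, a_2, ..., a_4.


Write in Frobenius form y'' + (p(x)/x) y' + (q(x)/x^2) y = 0:
  p(x) = -2/3,  q(x) = 2x^2 - 2x - 4.
Indicial equation: r(r-1) + (-2/3) r + (-4) = 0 -> roots r_1 = 3, r_2 = -4/3.
Take r = r_1 = 3. Let y(x) = x^r sum_{n>=0} a_n x^n with a_0 = 1.
Substitute y = x^r sum a_n x^n and match x^{r+n}. The recurrence is
  D(n) a_n - 2 a_{n-1} + 2 a_{n-2} = 0,  where D(n) = (r+n)(r+n-1) + (-2/3)(r+n) + (-4).
  a_n = [2 a_{n-1} - 2 a_{n-2}] / D(n).
Since the indicial polynomial factors as (r - r_1)(r - r_2), D(n) = (r_1 + n - r_1)(r_1 + n - r_2) = n(n + 13/3).
Evaluating step by step (a_0 = 1):
  n = 1: D(1) = 1(1 + 13/3) = 16/3; numerator = 2(1) = 2; a_1 = (2)/(16/3) = 3/8
  n = 2: D(2) = 2(2 + 13/3) = 38/3; numerator = 2(3/8) - 2(1) = -5/4; a_2 = (-5/4)/(38/3) = -15/152
  n = 3: D(3) = 3(3 + 13/3) = 22; numerator = 2(-15/152) - 2(3/8) = -18/19; a_3 = (-18/19)/(22) = -9/209
  n = 4: D(4) = 4(4 + 13/3) = 100/3; numerator = 2(-9/209) - 2(-15/152) = 93/836; a_4 = (93/836)/(100/3) = 279/83600

r = 3; a_0 = 1; a_1 = 3/8; a_2 = -15/152; a_3 = -9/209; a_4 = 279/83600


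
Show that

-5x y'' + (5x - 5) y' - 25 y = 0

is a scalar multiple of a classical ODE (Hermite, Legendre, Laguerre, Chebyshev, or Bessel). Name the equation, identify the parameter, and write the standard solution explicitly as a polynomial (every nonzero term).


All three coefficients share the factor -5; dividing through by -5 gives  x y'' + (1 - x) y' + 5 y = 0.
This matches the Laguerre equation x y'' + (1 - x) y' + n y = 0 with n = 5; the polynomial solution is L_5(x).
With y = sum_k a_k x^k, matching x^k gives (k+1)k a_{k+1} + (k+1) a_{k+1} - k a_k + n a_k = 0, i.e. (k+1)^2 a_{k+1} = (k - n) a_k = (k - 5) a_k. The right side vanishes at k = 5, so the series terminates at degree 5.
Standard normalization L_n(0) = 1 gives a_0 = 1. Work upward with a_{k+1} = (k - 5) a_k / (k+1)^2:
  a_1 = (0 - 5)(1) / 1^2 = -5/1 = -5
  a_2 = (1 - 5)(-5) / 2^2 = 20/4 = 5
  a_3 = (2 - 5)(5) / 3^2 = -15/9 = -5/3
  a_4 = (3 - 5)(-5/3) / 4^2 = (10/3)/16 = 5/24
  a_5 = (4 - 5)(5/24) / 5^2 = (-5/24)/25 = -1/120
Hence L_5(x) = -x^5/120 + 5 x^4/24 - 5 x^3/3 + 5 x^2 - 5 x + 1.

L_5(x); series = -x^5/120 + 5 x^4/24 - 5 x^3/3 + 5 x^2 - 5 x + 1


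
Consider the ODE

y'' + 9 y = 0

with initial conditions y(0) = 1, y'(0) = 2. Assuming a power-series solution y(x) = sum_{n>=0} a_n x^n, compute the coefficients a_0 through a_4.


Ansatz: y(x) = sum_{n>=0} a_n x^n, so y'(x) = sum_{n>=1} n a_n x^(n-1) and y''(x) = sum_{n>=2} n(n-1) a_n x^(n-2).
Substitute into P(x) y'' + Q(x) y' + R(x) y = 0 with P(x) = 1, Q(x) = 0, R(x) = 9, and match powers of x.
Initial conditions: a_0 = 1, a_1 = 2.
Setting the coefficient of each power of x to zero and solving order by order (substituting the coefficients already found):
  x^0: 2 a_2 + 9 a_0 = 0  ->  2 a_2 = -9 a_0 = -9  ->  a_2 = -9/2
  x^1: 6 a_3 + 9 a_1 = 0  ->  6 a_3 = -9 a_1 = -18  ->  a_3 = -3
  x^2: 12 a_4 + 9 a_2 = 0  ->  12 a_4 = -9 a_2 = 81/2  ->  a_4 = 27/8
Truncated series: y(x) = 1 + 2 x - (9/2) x^2 - 3 x^3 + (27/8) x^4 + O(x^5).

a_0 = 1; a_1 = 2; a_2 = -9/2; a_3 = -3; a_4 = 27/8


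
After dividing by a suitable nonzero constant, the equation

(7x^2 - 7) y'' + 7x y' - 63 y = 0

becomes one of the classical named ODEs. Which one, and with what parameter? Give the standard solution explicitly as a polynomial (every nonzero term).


All three coefficients share the factor -7; dividing through by -7 gives  (1 - x^2) y'' - x y' + 9 y = 0.
This matches the Chebyshev equation (1 - x^2) y'' - x y' + n^2 y = 0 (note the -x y' term, not -2x y') with n^2 = 9, so n = 3; the polynomial solution is T_3(x).
With y = sum_k a_k x^k, matching x^k gives (k+2)(k+1) a_{k+2} = (k^2 - n^2) a_k = (k - 3)(k + 3) a_k. The right side vanishes at k = 3, so the series with the parity of 3 terminates at degree 3.
Standard normalization: leading coefficient of T_n is 2^(n-1), so a_3 = 2^2 = 4. Work downward with a_k = (k+1)(k+2) a_{k+2} / ((k - 3)(k + 3)):
  a_1 = (2)(3)(4) / ((1 - 3)(1 + 3)) = 24/(-8) = -3
Hence T_3(x) = 4 x^3 - 3 x.

T_3(x); series = 4 x^3 - 3 x


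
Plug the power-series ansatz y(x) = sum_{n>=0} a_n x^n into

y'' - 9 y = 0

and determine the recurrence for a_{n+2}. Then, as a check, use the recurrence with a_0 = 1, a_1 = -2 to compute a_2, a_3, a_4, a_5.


Substitute y = sum_n a_n x^n into y'' + (const) y = 0.
y''(x) = sum_{n>=0} (n+2)(n+1) a_{n+2} x^n.
The ODE becomes sum_n [(n+2)(n+1) a_{n+2} - 9 a_n] x^n = 0.
Setting each coefficient to zero gives the recurrence:
  (n+2)(n+1) a_{n+2} - 9 a_n = 0,
  a_{n+2} = 9 / ((n+1)(n+2)) a_n.

Check with a_0 = 1, a_1 = -2 (apply the recurrence for n = 0, 1, 2, 3): a_0 = 1, a_1 = -2, a_2 = 9/2, a_3 = -3, a_4 = 27/8, a_5 = -27/20.

a_{n+2} = 9/((n+1)(n+2)) * a_n; check: a_0 = 1, a_1 = -2, a_2 = 9/2, a_3 = -3, a_4 = 27/8, a_5 = -27/20


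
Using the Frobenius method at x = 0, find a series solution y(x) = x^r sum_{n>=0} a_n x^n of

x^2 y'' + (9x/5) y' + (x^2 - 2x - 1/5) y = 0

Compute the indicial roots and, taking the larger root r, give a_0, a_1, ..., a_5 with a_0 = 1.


Write in Frobenius form y'' + (p(x)/x) y' + (q(x)/x^2) y = 0:
  p(x) = 9/5,  q(x) = x^2 - 2x - 1/5.
Indicial equation: r(r-1) + (9/5) r + (-1/5) = 0 -> roots r_1 = 1/5, r_2 = -1.
Take r = r_1 = 1/5. Let y(x) = x^r sum_{n>=0} a_n x^n with a_0 = 1.
Substitute y = x^r sum a_n x^n and match x^{r+n}. The recurrence is
  D(n) a_n - 2 a_{n-1} + 1 a_{n-2} = 0,  where D(n) = (r+n)(r+n-1) + (9/5)(r+n) + (-1/5).
  a_n = [2 a_{n-1} - 1 a_{n-2}] / D(n).
Since the indicial polynomial factors as (r - r_1)(r - r_2), D(n) = (r_1 + n - r_1)(r_1 + n - r_2) = n(n + 6/5).
Evaluating step by step (a_0 = 1):
  n = 1: D(1) = 1(1 + 6/5) = 11/5; numerator = 2(1) = 2; a_1 = (2)/(11/5) = 10/11
  n = 2: D(2) = 2(2 + 6/5) = 32/5; numerator = 2(10/11) - 1(1) = 9/11; a_2 = (9/11)/(32/5) = 45/352
  n = 3: D(3) = 3(3 + 6/5) = 63/5; numerator = 2(45/352) - 1(10/11) = -115/176; a_3 = (-115/176)/(63/5) = -575/11088
  n = 4: D(4) = 4(4 + 6/5) = 104/5; numerator = 2(-575/11088) - 1(45/352) = -5135/22176; a_4 = (-5135/22176)/(104/5) = -1975/177408
  n = 5: D(5) = 5(5 + 6/5) = 31; numerator = 2(-1975/177408) - 1(-575/11088) = 125/4224; a_5 = (125/4224)/(31) = 125/130944

r = 1/5; a_0 = 1; a_1 = 10/11; a_2 = 45/352; a_3 = -575/11088; a_4 = -1975/177408; a_5 = 125/130944


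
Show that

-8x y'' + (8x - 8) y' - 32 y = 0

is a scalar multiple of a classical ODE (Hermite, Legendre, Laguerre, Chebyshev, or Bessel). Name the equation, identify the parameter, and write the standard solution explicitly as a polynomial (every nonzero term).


All three coefficients share the factor -8; dividing through by -8 gives  x y'' + (1 - x) y' + 4 y = 0.
This matches the Laguerre equation x y'' + (1 - x) y' + n y = 0 with n = 4; the polynomial solution is L_4(x).
With y = sum_k a_k x^k, matching x^k gives (k+1)k a_{k+1} + (k+1) a_{k+1} - k a_k + n a_k = 0, i.e. (k+1)^2 a_{k+1} = (k - n) a_k = (k - 4) a_k. The right side vanishes at k = 4, so the series terminates at degree 4.
Standard normalization L_n(0) = 1 gives a_0 = 1. Work upward with a_{k+1} = (k - 4) a_k / (k+1)^2:
  a_1 = (0 - 4)(1) / 1^2 = -4/1 = -4
  a_2 = (1 - 4)(-4) / 2^2 = 12/4 = 3
  a_3 = (2 - 4)(3) / 3^2 = -6/9 = -2/3
  a_4 = (3 - 4)(-2/3) / 4^2 = (2/3)/16 = 1/24
Hence L_4(x) = x^4/24 - 2 x^3/3 + 3 x^2 - 4 x + 1.

L_4(x); series = x^4/24 - 2 x^3/3 + 3 x^2 - 4 x + 1


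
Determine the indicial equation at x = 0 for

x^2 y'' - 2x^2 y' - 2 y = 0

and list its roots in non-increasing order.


Divide by x^2 to reach normal form y'' + P_1(x) y' + P_2(x) y = 0 with P_1(x) = -2 and P_2(x) = -2/x^2.
x = 0 is a singular point because the y-coefficient -2/x^2 has a pole at x = 0.
It is a regular singular point because x P_1(x) = p(x) = -2x and x^2 P_2(x) = q(x) = -2 are polynomials, hence analytic at x = 0.
p(0) = 0,  q(0) = -2.
Indicial equation: r(r-1) + p(0) r + q(0) = 0, i.e. r^2 + (p(0) - 1) r + q(0) = 0, i.e. r^2 - 1 r - 2 = 0.
Discriminant: (-1)^2 - 4(-2) = 9, so r = (1 ± 3)/2.
Solving: r_1 = 2, r_2 = -1.

indicial: r^2 - 1 r - 2 = 0; roots r_1 = 2, r_2 = -1


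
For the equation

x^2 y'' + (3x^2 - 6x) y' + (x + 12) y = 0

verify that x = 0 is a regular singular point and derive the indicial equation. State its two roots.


Divide by x^2 to reach normal form y'' + P_1(x) y' + P_2(x) y = 0 with P_1(x) = 3 - 6/x and P_2(x) = 1/x + 12/x^2.
x = 0 is a singular point because the y'-coefficient 3 - 6/x has a pole at x = 0 and the y-coefficient 1/x + 12/x^2 has a pole at x = 0.
It is a regular singular point because x P_1(x) = p(x) = 3x - 6 and x^2 P_2(x) = q(x) = x + 12 are polynomials, hence analytic at x = 0.
p(0) = -6,  q(0) = 12.
Indicial equation: r(r-1) + p(0) r + q(0) = 0, i.e. r^2 + (p(0) - 1) r + q(0) = 0, i.e. r^2 - 7 r + 12 = 0.
Discriminant: (-7)^2 - 4(12) = 1, so r = (7 ± 1)/2.
Solving: r_1 = 4, r_2 = 3.

indicial: r^2 - 7 r + 12 = 0; roots r_1 = 4, r_2 = 3


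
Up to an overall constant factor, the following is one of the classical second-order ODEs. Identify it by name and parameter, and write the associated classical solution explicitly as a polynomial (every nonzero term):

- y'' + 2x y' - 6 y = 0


All three coefficients share the factor -1; dividing through by -1 gives  y'' - 2x y' + 6 y = 0.
This matches the Hermite equation y'' - 2x y' + 2n y = 0 with 2n = 6, so n = 3; the polynomial solution is H_3(x).
With y = sum_k a_k x^k, matching x^k gives (k+2)(k+1) a_{k+2} = 2(k - n) a_k = 2(k - 3) a_k. The right side vanishes at k = 3, so the series with the parity of 3 terminates at degree 3.
Standard normalization: leading coefficient of H_n is 2^n, so a_3 = 2^3 = 8. Work downward with a_k = (k+1)(k+2) a_{k+2} / (2(k - n)):
  a_1 = (2)(3)(8) / (2(1 - 3)) = 48/(-4) = -12
Hence H_3(x) = 8 x^3 - 12 x.

H_3(x); series = 8 x^3 - 12 x


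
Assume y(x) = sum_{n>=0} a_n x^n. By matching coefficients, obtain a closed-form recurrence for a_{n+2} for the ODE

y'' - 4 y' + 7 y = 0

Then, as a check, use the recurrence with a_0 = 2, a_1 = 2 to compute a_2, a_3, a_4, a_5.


Substitute y = sum_n a_n x^n.
y''(x) has coefficient (n+2)(n+1) a_{n+2} at x^n;
-4 y'(x) has coefficient -4 (n+1) a_{n+1} at x^n;
7 y(x) has coefficient 7 a_n at x^n.
Matching x^n: (n+2)(n+1) a_{n+2} - 4 (n+1) a_{n+1} + 7 a_n = 0.
Thus a_{n+2} = [4 (n+1) a_{n+1} - 7 a_n] / ((n+1)(n+2)).

Check with a_0 = 2, a_1 = 2 (apply the recurrence for n = 0, 1, 2, 3): a_0 = 2, a_1 = 2, a_2 = -3, a_3 = -19/3, a_4 = -55/12, a_5 = -29/20.

a_(n+2) = [4 (n+1) a_(n+1) - 7 a_n] / ((n+1)(n+2)); check: a_0 = 2, a_1 = 2, a_2 = -3, a_3 = -19/3, a_4 = -55/12, a_5 = -29/20


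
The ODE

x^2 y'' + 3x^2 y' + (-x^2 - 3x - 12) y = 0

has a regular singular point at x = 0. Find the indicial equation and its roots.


Divide by x^2 to reach normal form y'' + P_1(x) y' + P_2(x) y = 0 with P_1(x) = 3 and P_2(x) = -1 - 3/x - 12/x^2.
x = 0 is a singular point because the y-coefficient -1 - 3/x - 12/x^2 has a pole at x = 0.
It is a regular singular point because x P_1(x) = p(x) = 3x and x^2 P_2(x) = q(x) = -x^2 - 3x - 12 are polynomials, hence analytic at x = 0.
p(0) = 0,  q(0) = -12.
Indicial equation: r(r-1) + p(0) r + q(0) = 0, i.e. r^2 + (p(0) - 1) r + q(0) = 0, i.e. r^2 - 1 r - 12 = 0.
Discriminant: (-1)^2 - 4(-12) = 49, so r = (1 ± 7)/2.
Solving: r_1 = 4, r_2 = -3.

indicial: r^2 - 1 r - 12 = 0; roots r_1 = 4, r_2 = -3


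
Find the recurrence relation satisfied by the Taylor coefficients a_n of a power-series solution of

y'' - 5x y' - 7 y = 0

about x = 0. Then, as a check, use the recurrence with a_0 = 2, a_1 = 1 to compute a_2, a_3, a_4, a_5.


Substitute y = sum_n a_n x^n.
y''(x) has coefficient (n+2)(n+1) a_{n+2} at x^n;
-5 x y'(x) has coefficient -5 n a_n at x^n (shift);
-7 y(x) has coefficient -7 a_n at x^n.
Matching x^n: (n+2)(n+1) a_{n+2} + (-5n - 7) a_n = 0.
Thus a_{n+2} = (5n + 7) / ((n+1)(n+2)) * a_n.

Check with a_0 = 2, a_1 = 1 (apply the recurrence for n = 0, 1, 2, 3): a_0 = 2, a_1 = 1, a_2 = 7, a_3 = 2, a_4 = 119/12, a_5 = 11/5.

a_(n+2) = (5n + 7) / ((n+1)(n+2)) * a_n; check: a_0 = 2, a_1 = 1, a_2 = 7, a_3 = 2, a_4 = 119/12, a_5 = 11/5


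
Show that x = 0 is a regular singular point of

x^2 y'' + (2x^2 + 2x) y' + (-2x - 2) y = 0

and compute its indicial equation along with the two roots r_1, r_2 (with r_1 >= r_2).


Divide by x^2 to reach normal form y'' + P_1(x) y' + P_2(x) y = 0 with P_1(x) = 2 + 2/x and P_2(x) = -2/x - 2/x^2.
x = 0 is a singular point because the y'-coefficient 2 + 2/x has a pole at x = 0 and the y-coefficient -2/x - 2/x^2 has a pole at x = 0.
It is a regular singular point because x P_1(x) = p(x) = 2x + 2 and x^2 P_2(x) = q(x) = -2x - 2 are polynomials, hence analytic at x = 0.
p(0) = 2,  q(0) = -2.
Indicial equation: r(r-1) + p(0) r + q(0) = 0, i.e. r^2 + (p(0) - 1) r + q(0) = 0, i.e. r^2 + 1 r - 2 = 0.
Discriminant: (1)^2 - 4(-2) = 9, so r = (-1 ± 3)/2.
Solving: r_1 = 1, r_2 = -2.

indicial: r^2 + 1 r - 2 = 0; roots r_1 = 1, r_2 = -2


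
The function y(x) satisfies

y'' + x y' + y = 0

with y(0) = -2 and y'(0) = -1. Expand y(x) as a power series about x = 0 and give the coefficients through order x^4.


Ansatz: y(x) = sum_{n>=0} a_n x^n, so y'(x) = sum_{n>=1} n a_n x^(n-1) and y''(x) = sum_{n>=2} n(n-1) a_n x^(n-2).
Substitute into P(x) y'' + Q(x) y' + R(x) y = 0 with P(x) = 1, Q(x) = x, R(x) = 1, and match powers of x.
Initial conditions: a_0 = -2, a_1 = -1.
Setting the coefficient of each power of x to zero and solving order by order (substituting the coefficients already found):
  x^0: 2 a_2 + a_0 = 0  ->  2 a_2 = -a_0 = 2  ->  a_2 = 1
  x^1: 6 a_3 + 2 a_1 = 0  ->  6 a_3 = -2 a_1 = 2  ->  a_3 = 1/3
  x^2: 12 a_4 + 3 a_2 = 0  ->  12 a_4 = -3 a_2 = -3  ->  a_4 = -1/4
Truncated series: y(x) = -2 - x + x^2 + (1/3) x^3 - (1/4) x^4 + O(x^5).

a_0 = -2; a_1 = -1; a_2 = 1; a_3 = 1/3; a_4 = -1/4


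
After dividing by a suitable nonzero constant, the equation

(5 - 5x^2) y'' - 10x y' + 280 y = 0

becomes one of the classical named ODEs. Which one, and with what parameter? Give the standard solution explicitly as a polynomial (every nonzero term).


All three coefficients share the factor 5; dividing through by 5 gives  (1 - x^2) y'' - 2x y' + 56 y = 0.
This matches the Legendre equation (1 - x^2) y'' - 2x y' + n(n+1) y = 0 (note the -2x y' term) with n(n+1) = 56, so n = 7; the polynomial solution is P_7(x).
With y = sum_k a_k x^k, matching x^k gives (k+2)(k+1) a_{k+2} = [k(k+1) - n(n+1)] a_k = (k - 7)(k + 8) a_k. The right side vanishes at k = 7, so the series with the parity of 7 terminates at degree 7.
Standard normalization (P_n(1) = 1): leading coefficient (2n)!/(2^n (n!)^2) = 87178291200/(128*25401600) = 429/16, so a_7 = 429/16. Work downward with a_k = (k+1)(k+2) a_{k+2} / ((k - 7)(k + 8)):
  a_5 = (6)(7)(429/16) / ((5 - 7)(5 + 8)) = (9009/8)/(-26) = -693/16
  a_3 = (4)(5)(-693/16) / ((3 - 7)(3 + 8)) = (-3465/4)/(-44) = 315/16
  a_1 = (2)(3)(315/16) / ((1 - 7)(1 + 8)) = (945/8)/(-54) = -35/16
Hence P_7(x) = 429 x^7/16 - 693 x^5/16 + 315 x^3/16 - 35 x/16.

P_7(x); series = 429 x^7/16 - 693 x^5/16 + 315 x^3/16 - 35 x/16


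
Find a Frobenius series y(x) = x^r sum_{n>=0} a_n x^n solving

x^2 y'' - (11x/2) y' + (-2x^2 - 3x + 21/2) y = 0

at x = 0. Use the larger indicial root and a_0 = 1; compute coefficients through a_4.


Write in Frobenius form y'' + (p(x)/x) y' + (q(x)/x^2) y = 0:
  p(x) = -11/2,  q(x) = -2x^2 - 3x + 21/2.
Indicial equation: r(r-1) + (-11/2) r + (21/2) = 0 -> roots r_1 = 7/2, r_2 = 3.
Take r = r_1 = 7/2. Let y(x) = x^r sum_{n>=0} a_n x^n with a_0 = 1.
Substitute y = x^r sum a_n x^n and match x^{r+n}. The recurrence is
  D(n) a_n - 3 a_{n-1} - 2 a_{n-2} = 0,  where D(n) = (r+n)(r+n-1) + (-11/2)(r+n) + (21/2).
  a_n = [3 a_{n-1} + 2 a_{n-2}] / D(n).
Since the indicial polynomial factors as (r - r_1)(r - r_2), D(n) = (r_1 + n - r_1)(r_1 + n - r_2) = n(n + 1/2).
Evaluating step by step (a_0 = 1):
  n = 1: D(1) = 1(1 + 1/2) = 3/2; numerator = 3(1) = 3; a_1 = (3)/(3/2) = 2
  n = 2: D(2) = 2(2 + 1/2) = 5; numerator = 3(2) + 2(1) = 8; a_2 = (8)/(5) = 8/5
  n = 3: D(3) = 3(3 + 1/2) = 21/2; numerator = 3(8/5) + 2(2) = 44/5; a_3 = (44/5)/(21/2) = 88/105
  n = 4: D(4) = 4(4 + 1/2) = 18; numerator = 3(88/105) + 2(8/5) = 40/7; a_4 = (40/7)/(18) = 20/63

r = 7/2; a_0 = 1; a_1 = 2; a_2 = 8/5; a_3 = 88/105; a_4 = 20/63


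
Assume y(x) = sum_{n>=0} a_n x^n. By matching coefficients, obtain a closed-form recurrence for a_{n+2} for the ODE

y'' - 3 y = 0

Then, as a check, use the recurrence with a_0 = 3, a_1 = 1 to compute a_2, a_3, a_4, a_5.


Substitute y = sum_n a_n x^n into y'' + (const) y = 0.
y''(x) = sum_{n>=0} (n+2)(n+1) a_{n+2} x^n.
The ODE becomes sum_n [(n+2)(n+1) a_{n+2} - 3 a_n] x^n = 0.
Setting each coefficient to zero gives the recurrence:
  (n+2)(n+1) a_{n+2} - 3 a_n = 0,
  a_{n+2} = 3 / ((n+1)(n+2)) a_n.

Check with a_0 = 3, a_1 = 1 (apply the recurrence for n = 0, 1, 2, 3): a_0 = 3, a_1 = 1, a_2 = 9/2, a_3 = 1/2, a_4 = 9/8, a_5 = 3/40.

a_{n+2} = 3/((n+1)(n+2)) * a_n; check: a_0 = 3, a_1 = 1, a_2 = 9/2, a_3 = 1/2, a_4 = 9/8, a_5 = 3/40


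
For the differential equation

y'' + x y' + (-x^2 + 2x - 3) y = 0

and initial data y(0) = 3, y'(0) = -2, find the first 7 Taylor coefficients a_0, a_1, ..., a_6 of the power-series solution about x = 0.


Ansatz: y(x) = sum_{n>=0} a_n x^n, so y'(x) = sum_{n>=1} n a_n x^(n-1) and y''(x) = sum_{n>=2} n(n-1) a_n x^(n-2).
Substitute into P(x) y'' + Q(x) y' + R(x) y = 0 with P(x) = 1, Q(x) = x, R(x) = -x^2 + 2x - 3, and match powers of x.
Initial conditions: a_0 = 3, a_1 = -2.
Setting the coefficient of each power of x to zero and solving order by order (substituting the coefficients already found):
  x^0: 2 a_2 - 3 a_0 = 0  ->  2 a_2 = 3 a_0 = 9  ->  a_2 = 9/2
  x^1: 6 a_3 - 2 a_1 + 2 a_0 = 0  ->  6 a_3 = 2 a_1 - 2 a_0 = -10  ->  a_3 = -5/3
  x^2: 12 a_4 - a_2 + 2 a_1 - a_0 = 0  ->  12 a_4 = a_2 - 2 a_1 + a_0 = 23/2  ->  a_4 = 23/24
  x^3: 20 a_5 + 2 a_2 - a_1 = 0  ->  20 a_5 = -2 a_2 + a_1 = -11  ->  a_5 = -11/20
  x^4: 30 a_6 + a_4 + 2 a_3 - a_2 = 0  ->  30 a_6 = -a_4 - 2 a_3 + a_2 = 55/8  ->  a_6 = 11/48
Truncated series: y(x) = 3 - 2 x + (9/2) x^2 - (5/3) x^3 + (23/24) x^4 - (11/20) x^5 + (11/48) x^6 + O(x^7).

a_0 = 3; a_1 = -2; a_2 = 9/2; a_3 = -5/3; a_4 = 23/24; a_5 = -11/20; a_6 = 11/48
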